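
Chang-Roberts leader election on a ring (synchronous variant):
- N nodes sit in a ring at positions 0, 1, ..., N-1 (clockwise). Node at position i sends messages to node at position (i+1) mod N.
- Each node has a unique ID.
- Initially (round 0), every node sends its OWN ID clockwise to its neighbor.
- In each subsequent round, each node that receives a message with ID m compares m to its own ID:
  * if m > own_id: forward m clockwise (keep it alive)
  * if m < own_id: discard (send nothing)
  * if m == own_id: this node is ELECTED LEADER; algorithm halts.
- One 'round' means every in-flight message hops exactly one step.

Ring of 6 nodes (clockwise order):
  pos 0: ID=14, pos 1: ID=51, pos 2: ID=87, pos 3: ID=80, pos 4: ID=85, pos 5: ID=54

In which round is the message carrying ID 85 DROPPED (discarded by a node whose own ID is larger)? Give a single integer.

Answer: 4

Derivation:
Round 1: pos1(id51) recv 14: drop; pos2(id87) recv 51: drop; pos3(id80) recv 87: fwd; pos4(id85) recv 80: drop; pos5(id54) recv 85: fwd; pos0(id14) recv 54: fwd
Round 2: pos4(id85) recv 87: fwd; pos0(id14) recv 85: fwd; pos1(id51) recv 54: fwd
Round 3: pos5(id54) recv 87: fwd; pos1(id51) recv 85: fwd; pos2(id87) recv 54: drop
Round 4: pos0(id14) recv 87: fwd; pos2(id87) recv 85: drop
Round 5: pos1(id51) recv 87: fwd
Round 6: pos2(id87) recv 87: ELECTED
Message ID 85 originates at pos 4; dropped at pos 2 in round 4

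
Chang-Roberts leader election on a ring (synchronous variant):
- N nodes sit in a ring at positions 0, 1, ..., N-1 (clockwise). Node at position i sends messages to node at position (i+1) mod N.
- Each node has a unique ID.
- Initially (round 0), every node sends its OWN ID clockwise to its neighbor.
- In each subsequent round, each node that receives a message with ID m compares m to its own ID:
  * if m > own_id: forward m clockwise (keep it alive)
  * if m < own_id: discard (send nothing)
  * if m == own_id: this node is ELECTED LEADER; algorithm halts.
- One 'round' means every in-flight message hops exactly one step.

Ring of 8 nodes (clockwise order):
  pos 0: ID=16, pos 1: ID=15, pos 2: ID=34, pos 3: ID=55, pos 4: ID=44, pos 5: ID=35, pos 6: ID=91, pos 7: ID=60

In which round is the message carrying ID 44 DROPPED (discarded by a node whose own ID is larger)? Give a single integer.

Answer: 2

Derivation:
Round 1: pos1(id15) recv 16: fwd; pos2(id34) recv 15: drop; pos3(id55) recv 34: drop; pos4(id44) recv 55: fwd; pos5(id35) recv 44: fwd; pos6(id91) recv 35: drop; pos7(id60) recv 91: fwd; pos0(id16) recv 60: fwd
Round 2: pos2(id34) recv 16: drop; pos5(id35) recv 55: fwd; pos6(id91) recv 44: drop; pos0(id16) recv 91: fwd; pos1(id15) recv 60: fwd
Round 3: pos6(id91) recv 55: drop; pos1(id15) recv 91: fwd; pos2(id34) recv 60: fwd
Round 4: pos2(id34) recv 91: fwd; pos3(id55) recv 60: fwd
Round 5: pos3(id55) recv 91: fwd; pos4(id44) recv 60: fwd
Round 6: pos4(id44) recv 91: fwd; pos5(id35) recv 60: fwd
Round 7: pos5(id35) recv 91: fwd; pos6(id91) recv 60: drop
Round 8: pos6(id91) recv 91: ELECTED
Message ID 44 originates at pos 4; dropped at pos 6 in round 2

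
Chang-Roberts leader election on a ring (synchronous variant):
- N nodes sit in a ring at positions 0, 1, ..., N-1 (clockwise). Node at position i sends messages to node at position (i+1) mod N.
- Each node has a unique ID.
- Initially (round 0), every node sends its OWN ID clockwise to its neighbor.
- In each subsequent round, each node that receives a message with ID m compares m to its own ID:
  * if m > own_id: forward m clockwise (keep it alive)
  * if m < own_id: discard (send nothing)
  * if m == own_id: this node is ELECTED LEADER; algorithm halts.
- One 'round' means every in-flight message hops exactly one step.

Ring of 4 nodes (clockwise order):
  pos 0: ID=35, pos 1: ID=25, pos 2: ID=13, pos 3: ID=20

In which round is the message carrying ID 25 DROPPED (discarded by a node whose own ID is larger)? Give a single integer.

Answer: 3

Derivation:
Round 1: pos1(id25) recv 35: fwd; pos2(id13) recv 25: fwd; pos3(id20) recv 13: drop; pos0(id35) recv 20: drop
Round 2: pos2(id13) recv 35: fwd; pos3(id20) recv 25: fwd
Round 3: pos3(id20) recv 35: fwd; pos0(id35) recv 25: drop
Round 4: pos0(id35) recv 35: ELECTED
Message ID 25 originates at pos 1; dropped at pos 0 in round 3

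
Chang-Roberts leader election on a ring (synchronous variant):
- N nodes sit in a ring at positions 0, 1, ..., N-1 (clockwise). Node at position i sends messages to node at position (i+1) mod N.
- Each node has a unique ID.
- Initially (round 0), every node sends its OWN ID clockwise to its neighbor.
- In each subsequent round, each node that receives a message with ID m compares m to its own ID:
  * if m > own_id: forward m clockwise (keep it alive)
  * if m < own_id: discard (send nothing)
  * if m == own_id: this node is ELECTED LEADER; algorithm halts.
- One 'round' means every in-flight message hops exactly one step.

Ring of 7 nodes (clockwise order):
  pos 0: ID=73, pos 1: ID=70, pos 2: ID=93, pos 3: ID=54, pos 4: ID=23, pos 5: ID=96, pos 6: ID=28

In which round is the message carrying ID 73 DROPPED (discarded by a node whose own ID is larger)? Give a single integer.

Round 1: pos1(id70) recv 73: fwd; pos2(id93) recv 70: drop; pos3(id54) recv 93: fwd; pos4(id23) recv 54: fwd; pos5(id96) recv 23: drop; pos6(id28) recv 96: fwd; pos0(id73) recv 28: drop
Round 2: pos2(id93) recv 73: drop; pos4(id23) recv 93: fwd; pos5(id96) recv 54: drop; pos0(id73) recv 96: fwd
Round 3: pos5(id96) recv 93: drop; pos1(id70) recv 96: fwd
Round 4: pos2(id93) recv 96: fwd
Round 5: pos3(id54) recv 96: fwd
Round 6: pos4(id23) recv 96: fwd
Round 7: pos5(id96) recv 96: ELECTED
Message ID 73 originates at pos 0; dropped at pos 2 in round 2

Answer: 2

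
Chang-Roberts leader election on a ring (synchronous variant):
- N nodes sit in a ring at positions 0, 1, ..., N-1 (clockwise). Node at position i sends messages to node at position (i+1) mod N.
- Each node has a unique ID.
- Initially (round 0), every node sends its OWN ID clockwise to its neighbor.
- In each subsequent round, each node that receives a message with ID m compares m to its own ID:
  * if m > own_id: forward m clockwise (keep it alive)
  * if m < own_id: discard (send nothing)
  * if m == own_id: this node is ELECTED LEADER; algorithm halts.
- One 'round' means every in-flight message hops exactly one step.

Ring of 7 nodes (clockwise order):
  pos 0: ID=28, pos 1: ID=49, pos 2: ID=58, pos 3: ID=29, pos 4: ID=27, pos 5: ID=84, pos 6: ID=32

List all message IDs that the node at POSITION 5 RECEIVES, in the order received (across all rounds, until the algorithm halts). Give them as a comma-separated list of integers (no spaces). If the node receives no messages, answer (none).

Answer: 27,29,58,84

Derivation:
Round 1: pos1(id49) recv 28: drop; pos2(id58) recv 49: drop; pos3(id29) recv 58: fwd; pos4(id27) recv 29: fwd; pos5(id84) recv 27: drop; pos6(id32) recv 84: fwd; pos0(id28) recv 32: fwd
Round 2: pos4(id27) recv 58: fwd; pos5(id84) recv 29: drop; pos0(id28) recv 84: fwd; pos1(id49) recv 32: drop
Round 3: pos5(id84) recv 58: drop; pos1(id49) recv 84: fwd
Round 4: pos2(id58) recv 84: fwd
Round 5: pos3(id29) recv 84: fwd
Round 6: pos4(id27) recv 84: fwd
Round 7: pos5(id84) recv 84: ELECTED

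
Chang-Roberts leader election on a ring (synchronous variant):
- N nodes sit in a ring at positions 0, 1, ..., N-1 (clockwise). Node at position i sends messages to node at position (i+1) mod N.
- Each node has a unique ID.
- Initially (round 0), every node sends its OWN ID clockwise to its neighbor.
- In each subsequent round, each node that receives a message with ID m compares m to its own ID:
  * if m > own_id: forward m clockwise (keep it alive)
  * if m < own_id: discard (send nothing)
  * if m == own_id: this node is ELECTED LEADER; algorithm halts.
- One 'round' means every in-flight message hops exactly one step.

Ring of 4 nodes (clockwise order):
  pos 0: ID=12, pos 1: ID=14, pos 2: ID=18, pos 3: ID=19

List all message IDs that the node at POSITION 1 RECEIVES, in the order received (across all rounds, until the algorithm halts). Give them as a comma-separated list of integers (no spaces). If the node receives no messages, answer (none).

Round 1: pos1(id14) recv 12: drop; pos2(id18) recv 14: drop; pos3(id19) recv 18: drop; pos0(id12) recv 19: fwd
Round 2: pos1(id14) recv 19: fwd
Round 3: pos2(id18) recv 19: fwd
Round 4: pos3(id19) recv 19: ELECTED

Answer: 12,19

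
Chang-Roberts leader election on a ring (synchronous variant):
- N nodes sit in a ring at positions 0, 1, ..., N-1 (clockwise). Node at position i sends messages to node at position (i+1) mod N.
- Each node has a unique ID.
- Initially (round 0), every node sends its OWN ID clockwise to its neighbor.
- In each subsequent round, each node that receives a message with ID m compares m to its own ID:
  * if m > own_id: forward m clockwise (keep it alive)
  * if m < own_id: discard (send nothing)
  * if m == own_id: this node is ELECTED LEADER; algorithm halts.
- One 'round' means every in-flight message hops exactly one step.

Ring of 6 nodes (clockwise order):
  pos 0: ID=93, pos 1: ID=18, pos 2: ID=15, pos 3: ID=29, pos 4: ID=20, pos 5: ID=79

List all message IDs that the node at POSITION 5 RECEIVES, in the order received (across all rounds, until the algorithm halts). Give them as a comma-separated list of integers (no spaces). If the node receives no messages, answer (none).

Round 1: pos1(id18) recv 93: fwd; pos2(id15) recv 18: fwd; pos3(id29) recv 15: drop; pos4(id20) recv 29: fwd; pos5(id79) recv 20: drop; pos0(id93) recv 79: drop
Round 2: pos2(id15) recv 93: fwd; pos3(id29) recv 18: drop; pos5(id79) recv 29: drop
Round 3: pos3(id29) recv 93: fwd
Round 4: pos4(id20) recv 93: fwd
Round 5: pos5(id79) recv 93: fwd
Round 6: pos0(id93) recv 93: ELECTED

Answer: 20,29,93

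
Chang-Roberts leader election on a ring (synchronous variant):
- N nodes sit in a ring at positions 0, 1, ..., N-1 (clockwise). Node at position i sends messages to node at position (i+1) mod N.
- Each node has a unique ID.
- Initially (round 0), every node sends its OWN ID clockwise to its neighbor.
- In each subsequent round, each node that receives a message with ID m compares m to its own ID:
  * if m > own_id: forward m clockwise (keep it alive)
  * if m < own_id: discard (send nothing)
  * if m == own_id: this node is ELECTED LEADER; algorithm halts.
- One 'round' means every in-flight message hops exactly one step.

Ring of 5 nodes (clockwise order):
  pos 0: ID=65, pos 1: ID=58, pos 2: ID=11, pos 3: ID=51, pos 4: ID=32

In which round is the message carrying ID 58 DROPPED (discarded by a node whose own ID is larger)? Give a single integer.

Answer: 4

Derivation:
Round 1: pos1(id58) recv 65: fwd; pos2(id11) recv 58: fwd; pos3(id51) recv 11: drop; pos4(id32) recv 51: fwd; pos0(id65) recv 32: drop
Round 2: pos2(id11) recv 65: fwd; pos3(id51) recv 58: fwd; pos0(id65) recv 51: drop
Round 3: pos3(id51) recv 65: fwd; pos4(id32) recv 58: fwd
Round 4: pos4(id32) recv 65: fwd; pos0(id65) recv 58: drop
Round 5: pos0(id65) recv 65: ELECTED
Message ID 58 originates at pos 1; dropped at pos 0 in round 4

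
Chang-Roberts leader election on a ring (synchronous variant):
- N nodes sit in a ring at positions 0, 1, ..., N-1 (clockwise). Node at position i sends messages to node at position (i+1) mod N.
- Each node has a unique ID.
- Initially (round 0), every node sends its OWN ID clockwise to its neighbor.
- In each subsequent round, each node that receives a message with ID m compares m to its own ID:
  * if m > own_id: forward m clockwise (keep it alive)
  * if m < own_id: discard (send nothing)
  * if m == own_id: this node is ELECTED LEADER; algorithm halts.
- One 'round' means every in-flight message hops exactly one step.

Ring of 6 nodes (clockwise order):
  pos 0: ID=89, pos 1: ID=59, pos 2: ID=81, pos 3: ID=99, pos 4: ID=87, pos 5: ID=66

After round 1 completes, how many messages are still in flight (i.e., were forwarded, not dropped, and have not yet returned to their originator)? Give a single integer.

Round 1: pos1(id59) recv 89: fwd; pos2(id81) recv 59: drop; pos3(id99) recv 81: drop; pos4(id87) recv 99: fwd; pos5(id66) recv 87: fwd; pos0(id89) recv 66: drop
After round 1: 3 messages still in flight

Answer: 3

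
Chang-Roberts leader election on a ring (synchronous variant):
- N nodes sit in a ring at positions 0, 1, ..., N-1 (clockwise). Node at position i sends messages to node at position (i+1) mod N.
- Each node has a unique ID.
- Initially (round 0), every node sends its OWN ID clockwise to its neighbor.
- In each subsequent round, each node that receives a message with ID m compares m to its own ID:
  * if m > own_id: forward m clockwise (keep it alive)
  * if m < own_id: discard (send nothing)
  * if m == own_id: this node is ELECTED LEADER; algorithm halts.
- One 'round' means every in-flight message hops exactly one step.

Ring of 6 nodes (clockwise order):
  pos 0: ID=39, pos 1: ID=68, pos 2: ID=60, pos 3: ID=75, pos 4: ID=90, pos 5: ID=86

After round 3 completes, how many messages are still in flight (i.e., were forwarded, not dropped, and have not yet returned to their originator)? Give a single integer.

Round 1: pos1(id68) recv 39: drop; pos2(id60) recv 68: fwd; pos3(id75) recv 60: drop; pos4(id90) recv 75: drop; pos5(id86) recv 90: fwd; pos0(id39) recv 86: fwd
Round 2: pos3(id75) recv 68: drop; pos0(id39) recv 90: fwd; pos1(id68) recv 86: fwd
Round 3: pos1(id68) recv 90: fwd; pos2(id60) recv 86: fwd
After round 3: 2 messages still in flight

Answer: 2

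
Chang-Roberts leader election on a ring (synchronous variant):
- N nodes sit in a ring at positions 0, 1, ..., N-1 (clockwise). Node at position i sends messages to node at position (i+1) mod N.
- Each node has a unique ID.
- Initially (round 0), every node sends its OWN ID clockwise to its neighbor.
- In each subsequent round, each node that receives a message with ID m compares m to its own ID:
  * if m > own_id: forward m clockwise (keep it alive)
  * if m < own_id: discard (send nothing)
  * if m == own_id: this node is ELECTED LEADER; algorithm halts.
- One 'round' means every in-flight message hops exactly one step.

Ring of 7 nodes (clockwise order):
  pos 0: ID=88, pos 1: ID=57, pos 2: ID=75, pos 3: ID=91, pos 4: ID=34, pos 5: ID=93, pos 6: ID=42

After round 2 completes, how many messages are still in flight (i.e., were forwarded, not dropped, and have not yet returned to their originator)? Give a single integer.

Answer: 2

Derivation:
Round 1: pos1(id57) recv 88: fwd; pos2(id75) recv 57: drop; pos3(id91) recv 75: drop; pos4(id34) recv 91: fwd; pos5(id93) recv 34: drop; pos6(id42) recv 93: fwd; pos0(id88) recv 42: drop
Round 2: pos2(id75) recv 88: fwd; pos5(id93) recv 91: drop; pos0(id88) recv 93: fwd
After round 2: 2 messages still in flight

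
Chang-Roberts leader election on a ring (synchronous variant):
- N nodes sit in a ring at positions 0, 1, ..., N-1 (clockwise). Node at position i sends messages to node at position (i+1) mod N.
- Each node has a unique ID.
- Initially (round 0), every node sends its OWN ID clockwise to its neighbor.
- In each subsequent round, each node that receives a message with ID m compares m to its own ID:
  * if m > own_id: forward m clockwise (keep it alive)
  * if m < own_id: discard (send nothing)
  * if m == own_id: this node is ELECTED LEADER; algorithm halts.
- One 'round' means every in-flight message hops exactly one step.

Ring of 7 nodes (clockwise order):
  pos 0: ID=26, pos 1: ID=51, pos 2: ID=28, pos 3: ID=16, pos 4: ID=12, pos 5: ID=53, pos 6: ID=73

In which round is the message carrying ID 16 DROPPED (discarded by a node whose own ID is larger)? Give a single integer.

Round 1: pos1(id51) recv 26: drop; pos2(id28) recv 51: fwd; pos3(id16) recv 28: fwd; pos4(id12) recv 16: fwd; pos5(id53) recv 12: drop; pos6(id73) recv 53: drop; pos0(id26) recv 73: fwd
Round 2: pos3(id16) recv 51: fwd; pos4(id12) recv 28: fwd; pos5(id53) recv 16: drop; pos1(id51) recv 73: fwd
Round 3: pos4(id12) recv 51: fwd; pos5(id53) recv 28: drop; pos2(id28) recv 73: fwd
Round 4: pos5(id53) recv 51: drop; pos3(id16) recv 73: fwd
Round 5: pos4(id12) recv 73: fwd
Round 6: pos5(id53) recv 73: fwd
Round 7: pos6(id73) recv 73: ELECTED
Message ID 16 originates at pos 3; dropped at pos 5 in round 2

Answer: 2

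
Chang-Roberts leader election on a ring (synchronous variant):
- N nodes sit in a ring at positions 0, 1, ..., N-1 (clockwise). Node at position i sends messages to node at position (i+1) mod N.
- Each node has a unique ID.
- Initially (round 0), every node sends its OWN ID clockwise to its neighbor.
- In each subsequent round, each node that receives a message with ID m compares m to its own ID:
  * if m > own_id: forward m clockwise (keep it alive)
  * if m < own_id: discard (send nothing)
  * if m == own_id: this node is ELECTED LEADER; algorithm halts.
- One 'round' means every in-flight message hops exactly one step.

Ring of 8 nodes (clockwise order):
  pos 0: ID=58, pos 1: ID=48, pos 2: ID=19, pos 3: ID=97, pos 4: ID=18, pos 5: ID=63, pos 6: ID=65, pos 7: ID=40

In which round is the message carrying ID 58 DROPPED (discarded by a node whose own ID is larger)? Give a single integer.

Answer: 3

Derivation:
Round 1: pos1(id48) recv 58: fwd; pos2(id19) recv 48: fwd; pos3(id97) recv 19: drop; pos4(id18) recv 97: fwd; pos5(id63) recv 18: drop; pos6(id65) recv 63: drop; pos7(id40) recv 65: fwd; pos0(id58) recv 40: drop
Round 2: pos2(id19) recv 58: fwd; pos3(id97) recv 48: drop; pos5(id63) recv 97: fwd; pos0(id58) recv 65: fwd
Round 3: pos3(id97) recv 58: drop; pos6(id65) recv 97: fwd; pos1(id48) recv 65: fwd
Round 4: pos7(id40) recv 97: fwd; pos2(id19) recv 65: fwd
Round 5: pos0(id58) recv 97: fwd; pos3(id97) recv 65: drop
Round 6: pos1(id48) recv 97: fwd
Round 7: pos2(id19) recv 97: fwd
Round 8: pos3(id97) recv 97: ELECTED
Message ID 58 originates at pos 0; dropped at pos 3 in round 3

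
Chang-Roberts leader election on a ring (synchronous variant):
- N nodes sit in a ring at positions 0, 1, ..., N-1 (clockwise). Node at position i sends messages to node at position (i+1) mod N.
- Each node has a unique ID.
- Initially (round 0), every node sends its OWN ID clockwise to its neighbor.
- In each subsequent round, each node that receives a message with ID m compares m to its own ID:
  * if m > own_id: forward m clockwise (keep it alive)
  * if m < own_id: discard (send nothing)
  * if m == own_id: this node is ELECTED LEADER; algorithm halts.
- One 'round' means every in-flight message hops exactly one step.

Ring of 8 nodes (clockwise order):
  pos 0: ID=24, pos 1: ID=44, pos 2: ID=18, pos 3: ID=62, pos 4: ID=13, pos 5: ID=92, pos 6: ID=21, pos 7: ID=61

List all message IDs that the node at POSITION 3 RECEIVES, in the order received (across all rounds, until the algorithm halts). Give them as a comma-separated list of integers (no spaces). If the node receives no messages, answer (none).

Round 1: pos1(id44) recv 24: drop; pos2(id18) recv 44: fwd; pos3(id62) recv 18: drop; pos4(id13) recv 62: fwd; pos5(id92) recv 13: drop; pos6(id21) recv 92: fwd; pos7(id61) recv 21: drop; pos0(id24) recv 61: fwd
Round 2: pos3(id62) recv 44: drop; pos5(id92) recv 62: drop; pos7(id61) recv 92: fwd; pos1(id44) recv 61: fwd
Round 3: pos0(id24) recv 92: fwd; pos2(id18) recv 61: fwd
Round 4: pos1(id44) recv 92: fwd; pos3(id62) recv 61: drop
Round 5: pos2(id18) recv 92: fwd
Round 6: pos3(id62) recv 92: fwd
Round 7: pos4(id13) recv 92: fwd
Round 8: pos5(id92) recv 92: ELECTED

Answer: 18,44,61,92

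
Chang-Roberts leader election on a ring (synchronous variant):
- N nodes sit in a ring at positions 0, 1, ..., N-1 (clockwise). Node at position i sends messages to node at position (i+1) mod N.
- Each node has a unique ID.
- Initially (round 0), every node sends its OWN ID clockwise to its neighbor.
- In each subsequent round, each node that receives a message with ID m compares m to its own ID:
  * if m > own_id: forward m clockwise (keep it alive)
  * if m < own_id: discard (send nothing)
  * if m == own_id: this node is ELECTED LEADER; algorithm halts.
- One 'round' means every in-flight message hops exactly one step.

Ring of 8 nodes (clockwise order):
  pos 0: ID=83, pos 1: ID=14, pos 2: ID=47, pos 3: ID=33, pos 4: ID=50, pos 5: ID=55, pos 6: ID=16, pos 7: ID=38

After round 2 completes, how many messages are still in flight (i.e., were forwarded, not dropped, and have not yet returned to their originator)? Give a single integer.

Answer: 2

Derivation:
Round 1: pos1(id14) recv 83: fwd; pos2(id47) recv 14: drop; pos3(id33) recv 47: fwd; pos4(id50) recv 33: drop; pos5(id55) recv 50: drop; pos6(id16) recv 55: fwd; pos7(id38) recv 16: drop; pos0(id83) recv 38: drop
Round 2: pos2(id47) recv 83: fwd; pos4(id50) recv 47: drop; pos7(id38) recv 55: fwd
After round 2: 2 messages still in flight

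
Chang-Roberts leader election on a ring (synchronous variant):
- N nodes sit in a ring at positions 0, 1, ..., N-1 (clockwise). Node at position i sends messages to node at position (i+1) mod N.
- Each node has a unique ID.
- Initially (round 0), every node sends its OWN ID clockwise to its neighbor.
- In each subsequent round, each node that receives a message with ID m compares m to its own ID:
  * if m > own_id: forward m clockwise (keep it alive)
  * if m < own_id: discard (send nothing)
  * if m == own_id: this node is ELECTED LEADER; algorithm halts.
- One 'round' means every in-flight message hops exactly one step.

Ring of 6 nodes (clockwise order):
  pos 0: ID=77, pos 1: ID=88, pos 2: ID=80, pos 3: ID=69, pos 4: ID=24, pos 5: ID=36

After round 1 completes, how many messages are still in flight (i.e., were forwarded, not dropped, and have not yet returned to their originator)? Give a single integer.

Round 1: pos1(id88) recv 77: drop; pos2(id80) recv 88: fwd; pos3(id69) recv 80: fwd; pos4(id24) recv 69: fwd; pos5(id36) recv 24: drop; pos0(id77) recv 36: drop
After round 1: 3 messages still in flight

Answer: 3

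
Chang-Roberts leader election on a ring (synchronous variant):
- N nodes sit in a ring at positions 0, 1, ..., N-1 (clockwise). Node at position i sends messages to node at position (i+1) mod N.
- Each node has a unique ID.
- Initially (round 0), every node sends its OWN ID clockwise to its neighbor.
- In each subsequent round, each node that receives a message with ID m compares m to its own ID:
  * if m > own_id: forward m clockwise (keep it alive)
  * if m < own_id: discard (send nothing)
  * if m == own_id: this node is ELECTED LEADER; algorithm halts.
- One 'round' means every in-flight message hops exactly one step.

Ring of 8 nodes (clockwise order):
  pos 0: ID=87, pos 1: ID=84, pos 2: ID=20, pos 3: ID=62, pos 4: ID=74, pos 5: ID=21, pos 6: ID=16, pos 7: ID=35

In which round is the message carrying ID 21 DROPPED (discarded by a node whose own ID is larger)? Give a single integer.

Answer: 2

Derivation:
Round 1: pos1(id84) recv 87: fwd; pos2(id20) recv 84: fwd; pos3(id62) recv 20: drop; pos4(id74) recv 62: drop; pos5(id21) recv 74: fwd; pos6(id16) recv 21: fwd; pos7(id35) recv 16: drop; pos0(id87) recv 35: drop
Round 2: pos2(id20) recv 87: fwd; pos3(id62) recv 84: fwd; pos6(id16) recv 74: fwd; pos7(id35) recv 21: drop
Round 3: pos3(id62) recv 87: fwd; pos4(id74) recv 84: fwd; pos7(id35) recv 74: fwd
Round 4: pos4(id74) recv 87: fwd; pos5(id21) recv 84: fwd; pos0(id87) recv 74: drop
Round 5: pos5(id21) recv 87: fwd; pos6(id16) recv 84: fwd
Round 6: pos6(id16) recv 87: fwd; pos7(id35) recv 84: fwd
Round 7: pos7(id35) recv 87: fwd; pos0(id87) recv 84: drop
Round 8: pos0(id87) recv 87: ELECTED
Message ID 21 originates at pos 5; dropped at pos 7 in round 2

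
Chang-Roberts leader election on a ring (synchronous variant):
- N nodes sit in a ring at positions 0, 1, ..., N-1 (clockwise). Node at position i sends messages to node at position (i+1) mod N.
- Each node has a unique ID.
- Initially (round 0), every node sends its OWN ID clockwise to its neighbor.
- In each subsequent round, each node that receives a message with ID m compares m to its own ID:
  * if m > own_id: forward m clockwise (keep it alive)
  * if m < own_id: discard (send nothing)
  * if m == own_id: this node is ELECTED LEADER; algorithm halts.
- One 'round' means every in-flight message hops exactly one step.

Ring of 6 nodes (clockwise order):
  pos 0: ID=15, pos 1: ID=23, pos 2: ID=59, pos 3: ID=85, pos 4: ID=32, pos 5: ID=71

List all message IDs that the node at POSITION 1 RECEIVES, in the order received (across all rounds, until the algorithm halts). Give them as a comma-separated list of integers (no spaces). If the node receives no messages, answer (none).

Round 1: pos1(id23) recv 15: drop; pos2(id59) recv 23: drop; pos3(id85) recv 59: drop; pos4(id32) recv 85: fwd; pos5(id71) recv 32: drop; pos0(id15) recv 71: fwd
Round 2: pos5(id71) recv 85: fwd; pos1(id23) recv 71: fwd
Round 3: pos0(id15) recv 85: fwd; pos2(id59) recv 71: fwd
Round 4: pos1(id23) recv 85: fwd; pos3(id85) recv 71: drop
Round 5: pos2(id59) recv 85: fwd
Round 6: pos3(id85) recv 85: ELECTED

Answer: 15,71,85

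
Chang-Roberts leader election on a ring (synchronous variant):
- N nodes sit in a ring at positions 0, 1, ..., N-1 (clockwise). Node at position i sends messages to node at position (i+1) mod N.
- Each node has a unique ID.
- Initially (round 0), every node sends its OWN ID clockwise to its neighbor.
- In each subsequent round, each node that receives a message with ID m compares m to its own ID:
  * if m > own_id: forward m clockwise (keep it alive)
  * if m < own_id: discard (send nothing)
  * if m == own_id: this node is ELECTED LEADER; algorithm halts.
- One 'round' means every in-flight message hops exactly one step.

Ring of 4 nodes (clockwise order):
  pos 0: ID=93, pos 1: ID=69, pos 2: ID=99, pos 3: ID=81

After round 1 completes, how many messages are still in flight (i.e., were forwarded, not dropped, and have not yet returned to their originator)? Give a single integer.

Round 1: pos1(id69) recv 93: fwd; pos2(id99) recv 69: drop; pos3(id81) recv 99: fwd; pos0(id93) recv 81: drop
After round 1: 2 messages still in flight

Answer: 2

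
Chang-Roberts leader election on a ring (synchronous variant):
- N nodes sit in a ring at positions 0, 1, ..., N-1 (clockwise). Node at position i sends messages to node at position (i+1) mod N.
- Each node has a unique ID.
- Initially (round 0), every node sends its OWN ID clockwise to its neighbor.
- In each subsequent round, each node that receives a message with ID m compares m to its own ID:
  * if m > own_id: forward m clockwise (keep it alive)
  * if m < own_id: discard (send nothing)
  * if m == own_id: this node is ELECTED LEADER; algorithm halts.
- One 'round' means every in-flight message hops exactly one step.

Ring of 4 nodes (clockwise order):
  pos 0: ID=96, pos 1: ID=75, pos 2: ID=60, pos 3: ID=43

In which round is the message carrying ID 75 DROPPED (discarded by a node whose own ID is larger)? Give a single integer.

Answer: 3

Derivation:
Round 1: pos1(id75) recv 96: fwd; pos2(id60) recv 75: fwd; pos3(id43) recv 60: fwd; pos0(id96) recv 43: drop
Round 2: pos2(id60) recv 96: fwd; pos3(id43) recv 75: fwd; pos0(id96) recv 60: drop
Round 3: pos3(id43) recv 96: fwd; pos0(id96) recv 75: drop
Round 4: pos0(id96) recv 96: ELECTED
Message ID 75 originates at pos 1; dropped at pos 0 in round 3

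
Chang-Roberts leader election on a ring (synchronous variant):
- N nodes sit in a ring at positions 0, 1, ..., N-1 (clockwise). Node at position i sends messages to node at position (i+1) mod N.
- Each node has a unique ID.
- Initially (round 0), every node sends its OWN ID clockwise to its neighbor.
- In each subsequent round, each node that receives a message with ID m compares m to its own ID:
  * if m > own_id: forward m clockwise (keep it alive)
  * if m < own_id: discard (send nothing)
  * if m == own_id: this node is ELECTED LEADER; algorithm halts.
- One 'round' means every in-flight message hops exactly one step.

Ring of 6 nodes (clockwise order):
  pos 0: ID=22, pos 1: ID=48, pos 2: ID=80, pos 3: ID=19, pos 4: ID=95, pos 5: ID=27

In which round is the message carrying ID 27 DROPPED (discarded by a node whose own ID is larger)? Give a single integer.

Round 1: pos1(id48) recv 22: drop; pos2(id80) recv 48: drop; pos3(id19) recv 80: fwd; pos4(id95) recv 19: drop; pos5(id27) recv 95: fwd; pos0(id22) recv 27: fwd
Round 2: pos4(id95) recv 80: drop; pos0(id22) recv 95: fwd; pos1(id48) recv 27: drop
Round 3: pos1(id48) recv 95: fwd
Round 4: pos2(id80) recv 95: fwd
Round 5: pos3(id19) recv 95: fwd
Round 6: pos4(id95) recv 95: ELECTED
Message ID 27 originates at pos 5; dropped at pos 1 in round 2

Answer: 2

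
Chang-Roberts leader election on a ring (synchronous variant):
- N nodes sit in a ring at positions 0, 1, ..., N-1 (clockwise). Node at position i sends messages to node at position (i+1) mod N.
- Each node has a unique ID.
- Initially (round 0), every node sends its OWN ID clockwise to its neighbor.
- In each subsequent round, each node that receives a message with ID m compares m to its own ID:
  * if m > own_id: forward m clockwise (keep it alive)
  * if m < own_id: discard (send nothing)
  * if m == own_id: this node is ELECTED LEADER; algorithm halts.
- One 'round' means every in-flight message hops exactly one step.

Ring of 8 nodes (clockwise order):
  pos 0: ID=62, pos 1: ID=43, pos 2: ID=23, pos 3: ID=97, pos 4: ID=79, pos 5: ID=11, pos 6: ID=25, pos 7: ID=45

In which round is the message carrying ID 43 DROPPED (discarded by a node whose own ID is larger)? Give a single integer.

Answer: 2

Derivation:
Round 1: pos1(id43) recv 62: fwd; pos2(id23) recv 43: fwd; pos3(id97) recv 23: drop; pos4(id79) recv 97: fwd; pos5(id11) recv 79: fwd; pos6(id25) recv 11: drop; pos7(id45) recv 25: drop; pos0(id62) recv 45: drop
Round 2: pos2(id23) recv 62: fwd; pos3(id97) recv 43: drop; pos5(id11) recv 97: fwd; pos6(id25) recv 79: fwd
Round 3: pos3(id97) recv 62: drop; pos6(id25) recv 97: fwd; pos7(id45) recv 79: fwd
Round 4: pos7(id45) recv 97: fwd; pos0(id62) recv 79: fwd
Round 5: pos0(id62) recv 97: fwd; pos1(id43) recv 79: fwd
Round 6: pos1(id43) recv 97: fwd; pos2(id23) recv 79: fwd
Round 7: pos2(id23) recv 97: fwd; pos3(id97) recv 79: drop
Round 8: pos3(id97) recv 97: ELECTED
Message ID 43 originates at pos 1; dropped at pos 3 in round 2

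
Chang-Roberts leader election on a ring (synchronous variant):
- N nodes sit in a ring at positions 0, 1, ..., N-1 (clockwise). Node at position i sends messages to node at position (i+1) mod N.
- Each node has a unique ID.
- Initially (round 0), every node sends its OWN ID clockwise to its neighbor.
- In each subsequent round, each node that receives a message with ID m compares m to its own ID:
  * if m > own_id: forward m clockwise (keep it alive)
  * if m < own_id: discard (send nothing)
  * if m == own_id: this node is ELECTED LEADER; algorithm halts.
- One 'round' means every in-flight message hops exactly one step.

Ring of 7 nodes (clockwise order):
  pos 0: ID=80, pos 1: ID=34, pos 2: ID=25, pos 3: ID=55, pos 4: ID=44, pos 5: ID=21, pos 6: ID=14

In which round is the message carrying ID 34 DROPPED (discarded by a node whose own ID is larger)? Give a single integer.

Answer: 2

Derivation:
Round 1: pos1(id34) recv 80: fwd; pos2(id25) recv 34: fwd; pos3(id55) recv 25: drop; pos4(id44) recv 55: fwd; pos5(id21) recv 44: fwd; pos6(id14) recv 21: fwd; pos0(id80) recv 14: drop
Round 2: pos2(id25) recv 80: fwd; pos3(id55) recv 34: drop; pos5(id21) recv 55: fwd; pos6(id14) recv 44: fwd; pos0(id80) recv 21: drop
Round 3: pos3(id55) recv 80: fwd; pos6(id14) recv 55: fwd; pos0(id80) recv 44: drop
Round 4: pos4(id44) recv 80: fwd; pos0(id80) recv 55: drop
Round 5: pos5(id21) recv 80: fwd
Round 6: pos6(id14) recv 80: fwd
Round 7: pos0(id80) recv 80: ELECTED
Message ID 34 originates at pos 1; dropped at pos 3 in round 2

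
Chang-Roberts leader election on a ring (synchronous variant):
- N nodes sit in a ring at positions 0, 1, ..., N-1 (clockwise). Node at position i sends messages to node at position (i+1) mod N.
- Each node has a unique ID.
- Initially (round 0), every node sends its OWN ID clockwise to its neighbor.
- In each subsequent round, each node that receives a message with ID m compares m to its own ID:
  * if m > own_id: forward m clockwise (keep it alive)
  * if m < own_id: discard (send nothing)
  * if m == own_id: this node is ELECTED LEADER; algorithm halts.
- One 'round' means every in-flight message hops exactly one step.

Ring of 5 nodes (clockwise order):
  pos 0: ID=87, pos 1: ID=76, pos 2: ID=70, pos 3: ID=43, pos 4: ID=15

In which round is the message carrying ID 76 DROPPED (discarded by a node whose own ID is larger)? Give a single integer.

Round 1: pos1(id76) recv 87: fwd; pos2(id70) recv 76: fwd; pos3(id43) recv 70: fwd; pos4(id15) recv 43: fwd; pos0(id87) recv 15: drop
Round 2: pos2(id70) recv 87: fwd; pos3(id43) recv 76: fwd; pos4(id15) recv 70: fwd; pos0(id87) recv 43: drop
Round 3: pos3(id43) recv 87: fwd; pos4(id15) recv 76: fwd; pos0(id87) recv 70: drop
Round 4: pos4(id15) recv 87: fwd; pos0(id87) recv 76: drop
Round 5: pos0(id87) recv 87: ELECTED
Message ID 76 originates at pos 1; dropped at pos 0 in round 4

Answer: 4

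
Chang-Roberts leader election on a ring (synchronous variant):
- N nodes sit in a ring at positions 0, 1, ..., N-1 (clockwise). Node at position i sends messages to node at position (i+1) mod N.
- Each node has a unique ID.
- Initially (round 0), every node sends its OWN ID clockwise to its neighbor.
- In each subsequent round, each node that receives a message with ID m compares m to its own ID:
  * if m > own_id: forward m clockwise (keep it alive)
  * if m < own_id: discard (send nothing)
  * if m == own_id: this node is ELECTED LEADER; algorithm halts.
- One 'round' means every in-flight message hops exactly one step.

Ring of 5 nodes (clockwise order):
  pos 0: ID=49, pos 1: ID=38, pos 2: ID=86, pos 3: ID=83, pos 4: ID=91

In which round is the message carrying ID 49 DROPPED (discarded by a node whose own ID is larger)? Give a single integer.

Answer: 2

Derivation:
Round 1: pos1(id38) recv 49: fwd; pos2(id86) recv 38: drop; pos3(id83) recv 86: fwd; pos4(id91) recv 83: drop; pos0(id49) recv 91: fwd
Round 2: pos2(id86) recv 49: drop; pos4(id91) recv 86: drop; pos1(id38) recv 91: fwd
Round 3: pos2(id86) recv 91: fwd
Round 4: pos3(id83) recv 91: fwd
Round 5: pos4(id91) recv 91: ELECTED
Message ID 49 originates at pos 0; dropped at pos 2 in round 2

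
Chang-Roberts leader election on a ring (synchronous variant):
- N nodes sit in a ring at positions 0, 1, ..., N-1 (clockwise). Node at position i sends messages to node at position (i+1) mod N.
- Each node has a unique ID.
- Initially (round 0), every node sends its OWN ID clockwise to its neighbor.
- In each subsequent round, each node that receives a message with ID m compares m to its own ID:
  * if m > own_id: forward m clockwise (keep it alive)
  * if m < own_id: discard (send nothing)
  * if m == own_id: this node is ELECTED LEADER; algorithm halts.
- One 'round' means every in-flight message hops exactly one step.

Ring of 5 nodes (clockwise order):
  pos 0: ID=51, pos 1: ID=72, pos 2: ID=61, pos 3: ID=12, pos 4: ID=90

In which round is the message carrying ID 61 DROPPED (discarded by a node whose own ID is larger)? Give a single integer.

Round 1: pos1(id72) recv 51: drop; pos2(id61) recv 72: fwd; pos3(id12) recv 61: fwd; pos4(id90) recv 12: drop; pos0(id51) recv 90: fwd
Round 2: pos3(id12) recv 72: fwd; pos4(id90) recv 61: drop; pos1(id72) recv 90: fwd
Round 3: pos4(id90) recv 72: drop; pos2(id61) recv 90: fwd
Round 4: pos3(id12) recv 90: fwd
Round 5: pos4(id90) recv 90: ELECTED
Message ID 61 originates at pos 2; dropped at pos 4 in round 2

Answer: 2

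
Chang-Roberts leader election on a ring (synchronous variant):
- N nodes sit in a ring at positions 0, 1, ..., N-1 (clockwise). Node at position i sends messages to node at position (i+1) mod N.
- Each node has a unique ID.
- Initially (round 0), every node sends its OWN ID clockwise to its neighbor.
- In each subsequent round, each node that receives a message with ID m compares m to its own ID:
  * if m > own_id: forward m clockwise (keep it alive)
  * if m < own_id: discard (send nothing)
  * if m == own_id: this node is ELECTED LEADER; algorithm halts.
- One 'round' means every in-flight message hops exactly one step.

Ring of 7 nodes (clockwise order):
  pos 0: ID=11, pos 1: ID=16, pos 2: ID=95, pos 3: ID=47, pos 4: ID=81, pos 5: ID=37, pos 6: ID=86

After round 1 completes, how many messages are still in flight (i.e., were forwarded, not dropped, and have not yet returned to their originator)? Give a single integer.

Answer: 3

Derivation:
Round 1: pos1(id16) recv 11: drop; pos2(id95) recv 16: drop; pos3(id47) recv 95: fwd; pos4(id81) recv 47: drop; pos5(id37) recv 81: fwd; pos6(id86) recv 37: drop; pos0(id11) recv 86: fwd
After round 1: 3 messages still in flight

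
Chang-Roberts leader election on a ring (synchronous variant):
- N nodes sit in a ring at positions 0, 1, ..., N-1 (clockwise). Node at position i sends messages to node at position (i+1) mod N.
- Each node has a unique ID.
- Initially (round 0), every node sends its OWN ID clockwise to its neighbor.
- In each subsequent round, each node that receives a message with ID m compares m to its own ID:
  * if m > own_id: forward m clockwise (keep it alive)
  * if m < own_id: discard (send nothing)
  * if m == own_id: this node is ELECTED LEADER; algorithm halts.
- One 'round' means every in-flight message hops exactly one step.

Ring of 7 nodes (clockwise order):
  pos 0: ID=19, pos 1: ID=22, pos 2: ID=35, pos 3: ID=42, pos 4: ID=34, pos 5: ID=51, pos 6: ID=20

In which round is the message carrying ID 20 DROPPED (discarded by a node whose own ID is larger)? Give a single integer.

Round 1: pos1(id22) recv 19: drop; pos2(id35) recv 22: drop; pos3(id42) recv 35: drop; pos4(id34) recv 42: fwd; pos5(id51) recv 34: drop; pos6(id20) recv 51: fwd; pos0(id19) recv 20: fwd
Round 2: pos5(id51) recv 42: drop; pos0(id19) recv 51: fwd; pos1(id22) recv 20: drop
Round 3: pos1(id22) recv 51: fwd
Round 4: pos2(id35) recv 51: fwd
Round 5: pos3(id42) recv 51: fwd
Round 6: pos4(id34) recv 51: fwd
Round 7: pos5(id51) recv 51: ELECTED
Message ID 20 originates at pos 6; dropped at pos 1 in round 2

Answer: 2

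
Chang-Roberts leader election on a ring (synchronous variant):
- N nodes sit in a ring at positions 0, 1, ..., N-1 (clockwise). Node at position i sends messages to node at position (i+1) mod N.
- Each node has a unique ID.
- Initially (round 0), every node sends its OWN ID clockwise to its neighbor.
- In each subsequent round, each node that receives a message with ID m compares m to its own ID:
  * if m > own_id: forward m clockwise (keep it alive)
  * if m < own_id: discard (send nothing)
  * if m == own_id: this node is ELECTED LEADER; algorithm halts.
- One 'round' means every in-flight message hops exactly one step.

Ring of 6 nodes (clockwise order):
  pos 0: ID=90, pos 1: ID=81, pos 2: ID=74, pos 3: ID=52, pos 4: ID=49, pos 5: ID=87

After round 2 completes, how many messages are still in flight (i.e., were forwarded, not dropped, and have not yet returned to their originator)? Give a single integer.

Answer: 3

Derivation:
Round 1: pos1(id81) recv 90: fwd; pos2(id74) recv 81: fwd; pos3(id52) recv 74: fwd; pos4(id49) recv 52: fwd; pos5(id87) recv 49: drop; pos0(id90) recv 87: drop
Round 2: pos2(id74) recv 90: fwd; pos3(id52) recv 81: fwd; pos4(id49) recv 74: fwd; pos5(id87) recv 52: drop
After round 2: 3 messages still in flight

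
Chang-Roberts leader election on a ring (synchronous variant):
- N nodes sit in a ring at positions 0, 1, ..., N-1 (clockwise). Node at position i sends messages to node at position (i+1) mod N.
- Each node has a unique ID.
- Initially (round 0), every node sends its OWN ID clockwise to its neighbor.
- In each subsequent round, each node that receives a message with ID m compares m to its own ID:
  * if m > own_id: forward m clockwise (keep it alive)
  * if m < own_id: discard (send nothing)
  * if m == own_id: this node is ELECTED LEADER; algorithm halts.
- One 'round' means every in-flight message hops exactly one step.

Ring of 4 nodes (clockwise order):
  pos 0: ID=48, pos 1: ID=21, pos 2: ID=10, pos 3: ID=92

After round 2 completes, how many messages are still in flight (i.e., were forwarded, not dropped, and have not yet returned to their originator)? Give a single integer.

Round 1: pos1(id21) recv 48: fwd; pos2(id10) recv 21: fwd; pos3(id92) recv 10: drop; pos0(id48) recv 92: fwd
Round 2: pos2(id10) recv 48: fwd; pos3(id92) recv 21: drop; pos1(id21) recv 92: fwd
After round 2: 2 messages still in flight

Answer: 2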